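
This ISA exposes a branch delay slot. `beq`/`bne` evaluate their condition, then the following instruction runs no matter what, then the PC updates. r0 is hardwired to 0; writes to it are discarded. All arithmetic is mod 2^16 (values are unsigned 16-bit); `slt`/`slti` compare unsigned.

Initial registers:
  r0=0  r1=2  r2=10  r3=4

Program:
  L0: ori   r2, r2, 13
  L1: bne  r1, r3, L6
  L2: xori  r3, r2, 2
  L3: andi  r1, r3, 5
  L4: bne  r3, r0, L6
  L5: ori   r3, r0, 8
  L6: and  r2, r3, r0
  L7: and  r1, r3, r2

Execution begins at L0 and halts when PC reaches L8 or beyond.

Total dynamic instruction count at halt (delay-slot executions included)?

[0] ori   r2, r2, 13  →  {r0:0, r1:2, r2:15, r3:4}
[1] bne  r1, r3, L6  →  {r0:0, r1:2, r2:15, r3:4}  ⟨branch taken⟩
[2] xori  r3, r2, 2  →  {r0:0, r1:2, r2:15, r3:13}
[6] and  r2, r3, r0  →  {r0:0, r1:2, r2:0, r3:13}
[7] and  r1, r3, r2  →  {r0:0, r1:0, r2:0, r3:13}

5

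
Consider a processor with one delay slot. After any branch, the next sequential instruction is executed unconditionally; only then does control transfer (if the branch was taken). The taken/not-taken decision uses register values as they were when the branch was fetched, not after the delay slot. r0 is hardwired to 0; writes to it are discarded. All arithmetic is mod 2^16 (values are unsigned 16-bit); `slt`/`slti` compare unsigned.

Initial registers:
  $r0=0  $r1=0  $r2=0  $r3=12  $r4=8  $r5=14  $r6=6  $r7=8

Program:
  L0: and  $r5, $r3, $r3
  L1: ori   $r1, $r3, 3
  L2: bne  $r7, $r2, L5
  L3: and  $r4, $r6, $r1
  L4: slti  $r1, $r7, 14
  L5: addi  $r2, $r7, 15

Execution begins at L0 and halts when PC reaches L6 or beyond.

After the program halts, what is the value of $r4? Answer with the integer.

PC=0  and  $r5, $r3, $r3     | $r0=0 $r1=0 $r2=0 $r3=12 $r4=8 $r5=12 $r6=6 $r7=8
PC=1  ori   $r1, $r3, 3      | $r0=0 $r1=15 $r2=0 $r3=12 $r4=8 $r5=12 $r6=6 $r7=8
PC=2  bne  $r7, $r2, L5      | $r0=0 $r1=15 $r2=0 $r3=12 $r4=8 $r5=12 $r6=6 $r7=8  [TAKEN]
PC=3  and  $r4, $r6, $r1     | $r0=0 $r1=15 $r2=0 $r3=12 $r4=6 $r5=12 $r6=6 $r7=8
PC=5  addi  $r2, $r7, 15     | $r0=0 $r1=15 $r2=23 $r3=12 $r4=6 $r5=12 $r6=6 $r7=8

6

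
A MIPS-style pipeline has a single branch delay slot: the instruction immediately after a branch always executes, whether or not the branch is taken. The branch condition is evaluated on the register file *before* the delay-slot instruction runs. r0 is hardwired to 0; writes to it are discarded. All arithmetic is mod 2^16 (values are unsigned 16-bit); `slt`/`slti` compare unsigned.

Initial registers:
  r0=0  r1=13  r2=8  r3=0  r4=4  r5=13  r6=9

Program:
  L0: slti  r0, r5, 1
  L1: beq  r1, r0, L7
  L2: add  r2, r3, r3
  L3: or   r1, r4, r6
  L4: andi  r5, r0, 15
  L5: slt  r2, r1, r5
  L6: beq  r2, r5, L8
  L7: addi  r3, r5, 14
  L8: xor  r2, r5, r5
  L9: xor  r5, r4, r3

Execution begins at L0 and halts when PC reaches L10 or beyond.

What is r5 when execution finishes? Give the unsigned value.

PC=0  slti  r0, r5, 1        | r0=0 r1=13 r2=8 r3=0 r4=4 r5=13 r6=9
PC=1  beq  r1, r0, L7        | r0=0 r1=13 r2=8 r3=0 r4=4 r5=13 r6=9  [not taken]
PC=2  add  r2, r3, r3        | r0=0 r1=13 r2=0 r3=0 r4=4 r5=13 r6=9
PC=3  or   r1, r4, r6        | r0=0 r1=13 r2=0 r3=0 r4=4 r5=13 r6=9
PC=4  andi  r5, r0, 15       | r0=0 r1=13 r2=0 r3=0 r4=4 r5=0 r6=9
PC=5  slt  r2, r1, r5        | r0=0 r1=13 r2=0 r3=0 r4=4 r5=0 r6=9
PC=6  beq  r2, r5, L8        | r0=0 r1=13 r2=0 r3=0 r4=4 r5=0 r6=9  [TAKEN]
PC=7  addi  r3, r5, 14       | r0=0 r1=13 r2=0 r3=14 r4=4 r5=0 r6=9
PC=8  xor  r2, r5, r5        | r0=0 r1=13 r2=0 r3=14 r4=4 r5=0 r6=9
PC=9  xor  r5, r4, r3        | r0=0 r1=13 r2=0 r3=14 r4=4 r5=10 r6=9

10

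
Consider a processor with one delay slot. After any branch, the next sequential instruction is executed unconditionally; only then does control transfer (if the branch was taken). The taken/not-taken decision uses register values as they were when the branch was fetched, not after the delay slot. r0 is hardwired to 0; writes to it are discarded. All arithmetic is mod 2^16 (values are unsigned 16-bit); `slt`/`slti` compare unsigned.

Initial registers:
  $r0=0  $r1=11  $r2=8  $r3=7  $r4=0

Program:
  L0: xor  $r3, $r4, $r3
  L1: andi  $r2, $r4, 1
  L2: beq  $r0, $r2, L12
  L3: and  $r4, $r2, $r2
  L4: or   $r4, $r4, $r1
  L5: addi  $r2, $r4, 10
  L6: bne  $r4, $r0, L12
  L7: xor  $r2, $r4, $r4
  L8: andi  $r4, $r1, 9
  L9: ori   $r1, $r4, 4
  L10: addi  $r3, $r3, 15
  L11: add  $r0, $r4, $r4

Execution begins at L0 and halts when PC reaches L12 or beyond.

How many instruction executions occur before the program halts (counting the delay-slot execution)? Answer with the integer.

#0 xor  $r3, $r4, $r3 ; 0/11/8/7/0
#1 andi  $r2, $r4, 1 ; 0/11/0/7/0
#2 beq  $r0, $r2, L12 ; 0/11/0/7/0 ; →target
#3 and  $r4, $r2, $r2 ; 0/11/0/7/0

4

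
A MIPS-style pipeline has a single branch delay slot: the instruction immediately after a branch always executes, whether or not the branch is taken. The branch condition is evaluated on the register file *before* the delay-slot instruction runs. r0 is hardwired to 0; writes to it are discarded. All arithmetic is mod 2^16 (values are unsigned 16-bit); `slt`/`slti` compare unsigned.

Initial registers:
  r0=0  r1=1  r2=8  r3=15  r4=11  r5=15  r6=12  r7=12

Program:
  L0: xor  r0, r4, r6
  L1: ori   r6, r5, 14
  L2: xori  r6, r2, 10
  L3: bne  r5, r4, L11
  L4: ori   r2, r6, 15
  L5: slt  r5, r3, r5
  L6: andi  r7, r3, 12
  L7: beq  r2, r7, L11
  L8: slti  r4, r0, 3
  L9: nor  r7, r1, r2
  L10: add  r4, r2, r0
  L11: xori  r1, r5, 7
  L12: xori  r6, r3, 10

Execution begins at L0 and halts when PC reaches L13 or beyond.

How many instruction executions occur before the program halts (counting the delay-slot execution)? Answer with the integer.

[0] xor  r0, r4, r6  →  {r0:0, r1:1, r2:8, r3:15, r4:11, r5:15, r6:12, r7:12}
[1] ori   r6, r5, 14  →  {r0:0, r1:1, r2:8, r3:15, r4:11, r5:15, r6:15, r7:12}
[2] xori  r6, r2, 10  →  {r0:0, r1:1, r2:8, r3:15, r4:11, r5:15, r6:2, r7:12}
[3] bne  r5, r4, L11  →  {r0:0, r1:1, r2:8, r3:15, r4:11, r5:15, r6:2, r7:12}  ⟨branch taken⟩
[4] ori   r2, r6, 15  →  {r0:0, r1:1, r2:15, r3:15, r4:11, r5:15, r6:2, r7:12}
[11] xori  r1, r5, 7  →  {r0:0, r1:8, r2:15, r3:15, r4:11, r5:15, r6:2, r7:12}
[12] xori  r6, r3, 10  →  {r0:0, r1:8, r2:15, r3:15, r4:11, r5:15, r6:5, r7:12}

7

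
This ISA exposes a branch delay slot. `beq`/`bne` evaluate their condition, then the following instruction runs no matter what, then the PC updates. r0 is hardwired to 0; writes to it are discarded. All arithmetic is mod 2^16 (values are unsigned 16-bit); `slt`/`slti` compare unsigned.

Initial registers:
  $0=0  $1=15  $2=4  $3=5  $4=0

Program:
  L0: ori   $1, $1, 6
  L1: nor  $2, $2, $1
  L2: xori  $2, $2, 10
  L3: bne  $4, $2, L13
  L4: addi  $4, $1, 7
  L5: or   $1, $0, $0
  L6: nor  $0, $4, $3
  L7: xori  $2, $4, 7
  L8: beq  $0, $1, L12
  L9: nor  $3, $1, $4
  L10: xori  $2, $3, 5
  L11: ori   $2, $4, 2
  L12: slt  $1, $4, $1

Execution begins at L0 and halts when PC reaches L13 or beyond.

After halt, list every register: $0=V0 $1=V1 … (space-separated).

$0=0 $1=15 $2=65530 $3=5 $4=22

PC=0  ori   $1, $1, 6        | $0=0 $1=15 $2=4 $3=5 $4=0
PC=1  nor  $2, $2, $1        | $0=0 $1=15 $2=65520 $3=5 $4=0
PC=2  xori  $2, $2, 10       | $0=0 $1=15 $2=65530 $3=5 $4=0
PC=3  bne  $4, $2, L13       | $0=0 $1=15 $2=65530 $3=5 $4=0  [TAKEN]
PC=4  addi  $4, $1, 7        | $0=0 $1=15 $2=65530 $3=5 $4=22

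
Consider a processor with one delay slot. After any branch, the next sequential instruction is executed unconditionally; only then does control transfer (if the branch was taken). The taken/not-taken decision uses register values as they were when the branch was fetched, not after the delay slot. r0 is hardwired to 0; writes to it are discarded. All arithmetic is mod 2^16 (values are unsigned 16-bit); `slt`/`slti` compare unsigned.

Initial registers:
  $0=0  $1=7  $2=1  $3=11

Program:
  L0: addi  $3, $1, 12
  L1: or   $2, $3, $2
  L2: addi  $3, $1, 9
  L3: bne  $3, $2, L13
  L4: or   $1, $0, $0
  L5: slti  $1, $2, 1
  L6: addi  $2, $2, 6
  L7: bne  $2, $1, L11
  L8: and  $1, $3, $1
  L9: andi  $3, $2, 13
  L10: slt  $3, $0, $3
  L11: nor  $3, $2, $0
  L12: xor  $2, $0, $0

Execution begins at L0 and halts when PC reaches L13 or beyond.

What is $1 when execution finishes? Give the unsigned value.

0

[0] addi  $3, $1, 12  →  {$0:0, $1:7, $2:1, $3:19}
[1] or   $2, $3, $2  →  {$0:0, $1:7, $2:19, $3:19}
[2] addi  $3, $1, 9  →  {$0:0, $1:7, $2:19, $3:16}
[3] bne  $3, $2, L13  →  {$0:0, $1:7, $2:19, $3:16}  ⟨branch taken⟩
[4] or   $1, $0, $0  →  {$0:0, $1:0, $2:19, $3:16}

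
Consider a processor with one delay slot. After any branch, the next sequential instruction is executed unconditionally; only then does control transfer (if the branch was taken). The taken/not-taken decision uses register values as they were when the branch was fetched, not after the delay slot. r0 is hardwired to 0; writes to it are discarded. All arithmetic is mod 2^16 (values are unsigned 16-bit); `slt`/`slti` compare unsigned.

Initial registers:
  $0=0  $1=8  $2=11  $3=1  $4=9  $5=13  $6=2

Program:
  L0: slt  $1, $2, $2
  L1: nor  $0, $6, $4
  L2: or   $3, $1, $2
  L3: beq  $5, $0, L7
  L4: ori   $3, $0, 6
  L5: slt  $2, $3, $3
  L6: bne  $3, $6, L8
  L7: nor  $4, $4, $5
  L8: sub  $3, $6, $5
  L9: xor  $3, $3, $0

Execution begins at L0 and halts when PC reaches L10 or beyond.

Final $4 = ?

65522

#0 slt  $1, $2, $2 ; 0/0/11/1/9/13/2
#1 nor  $0, $6, $4 ; 0/0/11/1/9/13/2
#2 or   $3, $1, $2 ; 0/0/11/11/9/13/2
#3 beq  $5, $0, L7 ; 0/0/11/11/9/13/2 ; →fallthru
#4 ori   $3, $0, 6 ; 0/0/11/6/9/13/2
#5 slt  $2, $3, $3 ; 0/0/0/6/9/13/2
#6 bne  $3, $6, L8 ; 0/0/0/6/9/13/2 ; →target
#7 nor  $4, $4, $5 ; 0/0/0/6/65522/13/2
#8 sub  $3, $6, $5 ; 0/0/0/65525/65522/13/2
#9 xor  $3, $3, $0 ; 0/0/0/65525/65522/13/2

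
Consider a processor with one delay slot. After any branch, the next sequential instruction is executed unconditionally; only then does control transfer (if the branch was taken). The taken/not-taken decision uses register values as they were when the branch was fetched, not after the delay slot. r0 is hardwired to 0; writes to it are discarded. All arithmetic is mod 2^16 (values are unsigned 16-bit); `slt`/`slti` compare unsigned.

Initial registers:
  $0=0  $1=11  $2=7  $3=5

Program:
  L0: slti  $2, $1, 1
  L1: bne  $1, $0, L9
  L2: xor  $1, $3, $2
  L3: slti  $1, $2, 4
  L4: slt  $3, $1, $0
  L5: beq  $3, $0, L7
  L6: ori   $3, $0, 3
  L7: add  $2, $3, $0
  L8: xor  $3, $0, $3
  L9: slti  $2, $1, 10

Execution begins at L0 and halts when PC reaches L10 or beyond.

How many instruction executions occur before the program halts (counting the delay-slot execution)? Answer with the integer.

#0 slti  $2, $1, 1 ; 0/11/0/5
#1 bne  $1, $0, L9 ; 0/11/0/5 ; →target
#2 xor  $1, $3, $2 ; 0/5/0/5
#9 slti  $2, $1, 10 ; 0/5/1/5

4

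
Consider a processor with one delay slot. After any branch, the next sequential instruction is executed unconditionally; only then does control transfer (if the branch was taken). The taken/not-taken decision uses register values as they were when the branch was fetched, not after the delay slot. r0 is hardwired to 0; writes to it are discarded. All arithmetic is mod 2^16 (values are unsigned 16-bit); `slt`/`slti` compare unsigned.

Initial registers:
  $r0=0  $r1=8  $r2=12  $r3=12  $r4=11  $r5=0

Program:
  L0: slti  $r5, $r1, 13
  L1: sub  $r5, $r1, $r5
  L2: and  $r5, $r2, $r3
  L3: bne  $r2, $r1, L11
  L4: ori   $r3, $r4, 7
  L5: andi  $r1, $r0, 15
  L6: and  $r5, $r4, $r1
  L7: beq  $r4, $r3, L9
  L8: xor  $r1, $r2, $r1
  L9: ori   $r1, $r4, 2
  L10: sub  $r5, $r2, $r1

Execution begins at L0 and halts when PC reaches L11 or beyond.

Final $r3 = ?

  step pc=0: slti  $r5, $r1, 13  regs=(0,8,12,12,11,1)
  step pc=1: sub  $r5, $r1, $r5  regs=(0,8,12,12,11,7)
  step pc=2: and  $r5, $r2, $r3  regs=(0,8,12,12,11,12)
  step pc=3: bne  $r2, $r1, L11  cond=T  regs=(0,8,12,12,11,12)
  step pc=4: ori   $r3, $r4, 7  regs=(0,8,12,15,11,12)

15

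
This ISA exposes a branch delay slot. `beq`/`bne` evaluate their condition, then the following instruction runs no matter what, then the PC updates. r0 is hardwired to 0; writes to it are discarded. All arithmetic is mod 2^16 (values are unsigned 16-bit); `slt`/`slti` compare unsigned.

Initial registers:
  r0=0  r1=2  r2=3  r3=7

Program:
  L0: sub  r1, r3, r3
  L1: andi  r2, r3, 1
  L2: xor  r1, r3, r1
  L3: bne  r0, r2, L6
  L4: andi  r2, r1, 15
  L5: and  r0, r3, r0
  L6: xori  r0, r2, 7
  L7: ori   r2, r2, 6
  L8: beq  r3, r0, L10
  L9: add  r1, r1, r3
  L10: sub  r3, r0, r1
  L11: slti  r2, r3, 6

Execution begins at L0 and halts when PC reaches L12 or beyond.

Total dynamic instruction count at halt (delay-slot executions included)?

11

#0 sub  r1, r3, r3 ; 0/0/3/7
#1 andi  r2, r3, 1 ; 0/0/1/7
#2 xor  r1, r3, r1 ; 0/7/1/7
#3 bne  r0, r2, L6 ; 0/7/1/7 ; →target
#4 andi  r2, r1, 15 ; 0/7/7/7
#6 xori  r0, r2, 7 ; 0/7/7/7
#7 ori   r2, r2, 6 ; 0/7/7/7
#8 beq  r3, r0, L10 ; 0/7/7/7 ; →fallthru
#9 add  r1, r1, r3 ; 0/14/7/7
#10 sub  r3, r0, r1 ; 0/14/7/65522
#11 slti  r2, r3, 6 ; 0/14/0/65522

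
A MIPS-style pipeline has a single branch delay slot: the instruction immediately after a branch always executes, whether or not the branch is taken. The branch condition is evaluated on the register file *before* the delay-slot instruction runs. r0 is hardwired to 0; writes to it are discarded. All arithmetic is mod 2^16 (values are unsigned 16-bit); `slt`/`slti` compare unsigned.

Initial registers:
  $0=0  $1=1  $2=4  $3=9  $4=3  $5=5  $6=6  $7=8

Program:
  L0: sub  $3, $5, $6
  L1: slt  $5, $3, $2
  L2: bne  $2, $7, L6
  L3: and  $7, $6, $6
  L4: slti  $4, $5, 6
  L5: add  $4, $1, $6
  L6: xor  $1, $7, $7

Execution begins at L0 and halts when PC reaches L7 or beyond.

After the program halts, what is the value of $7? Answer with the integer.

[0] sub  $3, $5, $6  →  {$0:0, $1:1, $2:4, $3:65535, $4:3, $5:5, $6:6, $7:8}
[1] slt  $5, $3, $2  →  {$0:0, $1:1, $2:4, $3:65535, $4:3, $5:0, $6:6, $7:8}
[2] bne  $2, $7, L6  →  {$0:0, $1:1, $2:4, $3:65535, $4:3, $5:0, $6:6, $7:8}  ⟨branch taken⟩
[3] and  $7, $6, $6  →  {$0:0, $1:1, $2:4, $3:65535, $4:3, $5:0, $6:6, $7:6}
[6] xor  $1, $7, $7  →  {$0:0, $1:0, $2:4, $3:65535, $4:3, $5:0, $6:6, $7:6}

6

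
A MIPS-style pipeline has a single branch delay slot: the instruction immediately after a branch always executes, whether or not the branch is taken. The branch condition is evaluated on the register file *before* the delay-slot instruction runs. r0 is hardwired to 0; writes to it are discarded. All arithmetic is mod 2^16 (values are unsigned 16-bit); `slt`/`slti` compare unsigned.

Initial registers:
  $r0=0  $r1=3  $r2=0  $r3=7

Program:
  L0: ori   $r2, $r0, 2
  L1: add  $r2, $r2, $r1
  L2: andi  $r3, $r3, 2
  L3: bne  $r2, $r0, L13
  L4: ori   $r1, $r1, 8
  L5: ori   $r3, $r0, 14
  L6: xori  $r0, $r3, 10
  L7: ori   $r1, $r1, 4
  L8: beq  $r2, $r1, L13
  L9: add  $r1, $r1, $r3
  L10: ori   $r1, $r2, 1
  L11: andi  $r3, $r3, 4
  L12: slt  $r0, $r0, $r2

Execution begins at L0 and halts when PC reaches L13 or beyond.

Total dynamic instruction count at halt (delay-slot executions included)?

#0 ori   $r2, $r0, 2 ; 0/3/2/7
#1 add  $r2, $r2, $r1 ; 0/3/5/7
#2 andi  $r3, $r3, 2 ; 0/3/5/2
#3 bne  $r2, $r0, L13 ; 0/3/5/2 ; →target
#4 ori   $r1, $r1, 8 ; 0/11/5/2

5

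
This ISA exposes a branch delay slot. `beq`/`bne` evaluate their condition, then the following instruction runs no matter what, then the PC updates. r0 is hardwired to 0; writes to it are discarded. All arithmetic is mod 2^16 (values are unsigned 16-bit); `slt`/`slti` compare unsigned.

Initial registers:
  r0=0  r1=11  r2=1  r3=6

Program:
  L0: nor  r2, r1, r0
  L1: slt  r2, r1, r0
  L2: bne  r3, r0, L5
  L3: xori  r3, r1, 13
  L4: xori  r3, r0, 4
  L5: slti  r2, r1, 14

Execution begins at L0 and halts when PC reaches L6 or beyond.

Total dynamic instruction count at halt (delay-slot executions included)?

5

PC=0  nor  r2, r1, r0        | r0=0 r1=11 r2=65524 r3=6
PC=1  slt  r2, r1, r0        | r0=0 r1=11 r2=0 r3=6
PC=2  bne  r3, r0, L5        | r0=0 r1=11 r2=0 r3=6  [TAKEN]
PC=3  xori  r3, r1, 13       | r0=0 r1=11 r2=0 r3=6
PC=5  slti  r2, r1, 14       | r0=0 r1=11 r2=1 r3=6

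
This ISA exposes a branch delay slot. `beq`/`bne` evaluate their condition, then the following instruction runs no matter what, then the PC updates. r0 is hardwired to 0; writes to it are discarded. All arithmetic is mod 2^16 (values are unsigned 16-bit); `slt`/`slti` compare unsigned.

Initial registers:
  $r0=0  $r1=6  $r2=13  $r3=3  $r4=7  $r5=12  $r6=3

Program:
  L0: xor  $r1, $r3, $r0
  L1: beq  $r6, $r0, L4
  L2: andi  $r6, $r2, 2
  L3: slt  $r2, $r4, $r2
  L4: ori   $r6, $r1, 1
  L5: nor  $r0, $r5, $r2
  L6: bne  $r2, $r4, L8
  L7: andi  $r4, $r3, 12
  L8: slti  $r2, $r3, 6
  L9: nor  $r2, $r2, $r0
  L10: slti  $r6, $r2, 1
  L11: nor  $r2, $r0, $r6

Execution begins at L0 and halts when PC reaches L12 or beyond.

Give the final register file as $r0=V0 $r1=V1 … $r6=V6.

PC=0  xor  $r1, $r3, $r0     | $r0=0 $r1=3 $r2=13 $r3=3 $r4=7 $r5=12 $r6=3
PC=1  beq  $r6, $r0, L4      | $r0=0 $r1=3 $r2=13 $r3=3 $r4=7 $r5=12 $r6=3  [not taken]
PC=2  andi  $r6, $r2, 2      | $r0=0 $r1=3 $r2=13 $r3=3 $r4=7 $r5=12 $r6=0
PC=3  slt  $r2, $r4, $r2     | $r0=0 $r1=3 $r2=1 $r3=3 $r4=7 $r5=12 $r6=0
PC=4  ori   $r6, $r1, 1      | $r0=0 $r1=3 $r2=1 $r3=3 $r4=7 $r5=12 $r6=3
PC=5  nor  $r0, $r5, $r2     | $r0=0 $r1=3 $r2=1 $r3=3 $r4=7 $r5=12 $r6=3
PC=6  bne  $r2, $r4, L8      | $r0=0 $r1=3 $r2=1 $r3=3 $r4=7 $r5=12 $r6=3  [TAKEN]
PC=7  andi  $r4, $r3, 12     | $r0=0 $r1=3 $r2=1 $r3=3 $r4=0 $r5=12 $r6=3
PC=8  slti  $r2, $r3, 6      | $r0=0 $r1=3 $r2=1 $r3=3 $r4=0 $r5=12 $r6=3
PC=9  nor  $r2, $r2, $r0     | $r0=0 $r1=3 $r2=65534 $r3=3 $r4=0 $r5=12 $r6=3
PC=10 slti  $r6, $r2, 1      | $r0=0 $r1=3 $r2=65534 $r3=3 $r4=0 $r5=12 $r6=0
PC=11 nor  $r2, $r0, $r6     | $r0=0 $r1=3 $r2=65535 $r3=3 $r4=0 $r5=12 $r6=0

$r0=0 $r1=3 $r2=65535 $r3=3 $r4=0 $r5=12 $r6=0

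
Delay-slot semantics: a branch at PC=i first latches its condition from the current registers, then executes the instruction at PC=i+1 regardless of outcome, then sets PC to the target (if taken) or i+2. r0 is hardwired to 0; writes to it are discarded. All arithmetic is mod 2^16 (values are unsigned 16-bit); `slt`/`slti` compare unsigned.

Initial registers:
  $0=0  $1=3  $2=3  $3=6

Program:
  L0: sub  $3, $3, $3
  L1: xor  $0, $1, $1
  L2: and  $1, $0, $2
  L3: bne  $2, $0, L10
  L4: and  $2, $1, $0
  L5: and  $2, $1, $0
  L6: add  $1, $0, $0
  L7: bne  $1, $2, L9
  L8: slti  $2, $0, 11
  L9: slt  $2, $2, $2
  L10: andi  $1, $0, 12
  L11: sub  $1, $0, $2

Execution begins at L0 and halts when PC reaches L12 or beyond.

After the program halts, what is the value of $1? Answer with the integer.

0

PC=0  sub  $3, $3, $3        | $0=0 $1=3 $2=3 $3=0
PC=1  xor  $0, $1, $1        | $0=0 $1=3 $2=3 $3=0
PC=2  and  $1, $0, $2        | $0=0 $1=0 $2=3 $3=0
PC=3  bne  $2, $0, L10       | $0=0 $1=0 $2=3 $3=0  [TAKEN]
PC=4  and  $2, $1, $0        | $0=0 $1=0 $2=0 $3=0
PC=10 andi  $1, $0, 12       | $0=0 $1=0 $2=0 $3=0
PC=11 sub  $1, $0, $2        | $0=0 $1=0 $2=0 $3=0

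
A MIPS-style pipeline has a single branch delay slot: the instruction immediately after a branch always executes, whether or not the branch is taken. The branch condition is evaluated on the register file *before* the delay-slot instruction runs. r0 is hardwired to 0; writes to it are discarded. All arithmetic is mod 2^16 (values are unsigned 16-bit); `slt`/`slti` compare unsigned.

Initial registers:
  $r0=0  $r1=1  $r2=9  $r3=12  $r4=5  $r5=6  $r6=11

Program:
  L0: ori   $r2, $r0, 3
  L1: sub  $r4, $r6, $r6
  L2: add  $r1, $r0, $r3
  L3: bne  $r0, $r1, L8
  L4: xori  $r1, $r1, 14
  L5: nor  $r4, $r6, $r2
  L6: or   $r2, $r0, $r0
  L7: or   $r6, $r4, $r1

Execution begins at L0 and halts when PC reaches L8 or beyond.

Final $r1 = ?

2

PC=0  ori   $r2, $r0, 3      | $r0=0 $r1=1 $r2=3 $r3=12 $r4=5 $r5=6 $r6=11
PC=1  sub  $r4, $r6, $r6     | $r0=0 $r1=1 $r2=3 $r3=12 $r4=0 $r5=6 $r6=11
PC=2  add  $r1, $r0, $r3     | $r0=0 $r1=12 $r2=3 $r3=12 $r4=0 $r5=6 $r6=11
PC=3  bne  $r0, $r1, L8      | $r0=0 $r1=12 $r2=3 $r3=12 $r4=0 $r5=6 $r6=11  [TAKEN]
PC=4  xori  $r1, $r1, 14     | $r0=0 $r1=2 $r2=3 $r3=12 $r4=0 $r5=6 $r6=11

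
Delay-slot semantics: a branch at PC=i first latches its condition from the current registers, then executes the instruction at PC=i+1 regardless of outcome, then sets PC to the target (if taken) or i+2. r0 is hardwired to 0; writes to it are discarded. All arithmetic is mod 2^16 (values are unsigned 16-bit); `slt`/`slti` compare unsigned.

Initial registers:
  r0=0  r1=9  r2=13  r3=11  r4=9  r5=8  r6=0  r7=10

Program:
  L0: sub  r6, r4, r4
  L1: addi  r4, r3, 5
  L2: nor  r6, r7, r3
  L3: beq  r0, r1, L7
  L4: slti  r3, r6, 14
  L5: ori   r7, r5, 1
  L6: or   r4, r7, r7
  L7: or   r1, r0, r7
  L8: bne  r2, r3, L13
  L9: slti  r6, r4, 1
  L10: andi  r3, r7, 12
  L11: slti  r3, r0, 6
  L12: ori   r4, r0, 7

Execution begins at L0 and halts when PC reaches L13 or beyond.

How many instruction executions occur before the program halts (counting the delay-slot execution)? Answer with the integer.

[0] sub  r6, r4, r4  →  {r0:0, r1:9, r2:13, r3:11, r4:9, r5:8, r6:0, r7:10}
[1] addi  r4, r3, 5  →  {r0:0, r1:9, r2:13, r3:11, r4:16, r5:8, r6:0, r7:10}
[2] nor  r6, r7, r3  →  {r0:0, r1:9, r2:13, r3:11, r4:16, r5:8, r6:65524, r7:10}
[3] beq  r0, r1, L7  →  {r0:0, r1:9, r2:13, r3:11, r4:16, r5:8, r6:65524, r7:10}  ⟨branch fallthrough⟩
[4] slti  r3, r6, 14  →  {r0:0, r1:9, r2:13, r3:0, r4:16, r5:8, r6:65524, r7:10}
[5] ori   r7, r5, 1  →  {r0:0, r1:9, r2:13, r3:0, r4:16, r5:8, r6:65524, r7:9}
[6] or   r4, r7, r7  →  {r0:0, r1:9, r2:13, r3:0, r4:9, r5:8, r6:65524, r7:9}
[7] or   r1, r0, r7  →  {r0:0, r1:9, r2:13, r3:0, r4:9, r5:8, r6:65524, r7:9}
[8] bne  r2, r3, L13  →  {r0:0, r1:9, r2:13, r3:0, r4:9, r5:8, r6:65524, r7:9}  ⟨branch taken⟩
[9] slti  r6, r4, 1  →  {r0:0, r1:9, r2:13, r3:0, r4:9, r5:8, r6:0, r7:9}

10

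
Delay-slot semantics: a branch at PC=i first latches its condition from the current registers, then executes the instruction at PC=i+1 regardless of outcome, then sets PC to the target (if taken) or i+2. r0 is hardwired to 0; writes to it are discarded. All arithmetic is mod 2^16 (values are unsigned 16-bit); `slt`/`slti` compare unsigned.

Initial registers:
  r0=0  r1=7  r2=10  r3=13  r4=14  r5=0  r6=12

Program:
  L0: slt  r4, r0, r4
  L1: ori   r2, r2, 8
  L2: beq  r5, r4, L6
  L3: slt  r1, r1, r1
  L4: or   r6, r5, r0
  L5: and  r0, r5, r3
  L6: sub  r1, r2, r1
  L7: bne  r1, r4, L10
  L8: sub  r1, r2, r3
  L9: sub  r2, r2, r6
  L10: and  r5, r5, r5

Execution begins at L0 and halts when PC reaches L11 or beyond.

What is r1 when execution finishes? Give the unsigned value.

65533

[0] slt  r4, r0, r4  →  {r0:0, r1:7, r2:10, r3:13, r4:1, r5:0, r6:12}
[1] ori   r2, r2, 8  →  {r0:0, r1:7, r2:10, r3:13, r4:1, r5:0, r6:12}
[2] beq  r5, r4, L6  →  {r0:0, r1:7, r2:10, r3:13, r4:1, r5:0, r6:12}  ⟨branch fallthrough⟩
[3] slt  r1, r1, r1  →  {r0:0, r1:0, r2:10, r3:13, r4:1, r5:0, r6:12}
[4] or   r6, r5, r0  →  {r0:0, r1:0, r2:10, r3:13, r4:1, r5:0, r6:0}
[5] and  r0, r5, r3  →  {r0:0, r1:0, r2:10, r3:13, r4:1, r5:0, r6:0}
[6] sub  r1, r2, r1  →  {r0:0, r1:10, r2:10, r3:13, r4:1, r5:0, r6:0}
[7] bne  r1, r4, L10  →  {r0:0, r1:10, r2:10, r3:13, r4:1, r5:0, r6:0}  ⟨branch taken⟩
[8] sub  r1, r2, r3  →  {r0:0, r1:65533, r2:10, r3:13, r4:1, r5:0, r6:0}
[10] and  r5, r5, r5  →  {r0:0, r1:65533, r2:10, r3:13, r4:1, r5:0, r6:0}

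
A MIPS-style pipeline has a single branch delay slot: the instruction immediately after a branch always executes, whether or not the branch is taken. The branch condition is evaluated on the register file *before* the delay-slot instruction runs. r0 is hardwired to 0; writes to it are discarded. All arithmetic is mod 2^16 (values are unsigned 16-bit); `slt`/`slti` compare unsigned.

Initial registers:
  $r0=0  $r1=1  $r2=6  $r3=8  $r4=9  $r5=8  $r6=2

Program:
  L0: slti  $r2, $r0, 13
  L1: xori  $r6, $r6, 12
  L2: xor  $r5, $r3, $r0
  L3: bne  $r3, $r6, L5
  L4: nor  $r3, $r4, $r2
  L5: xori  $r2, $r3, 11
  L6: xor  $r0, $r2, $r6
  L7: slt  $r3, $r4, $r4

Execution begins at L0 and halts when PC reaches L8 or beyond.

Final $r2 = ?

[0] slti  $r2, $r0, 13  →  {$r0:0, $r1:1, $r2:1, $r3:8, $r4:9, $r5:8, $r6:2}
[1] xori  $r6, $r6, 12  →  {$r0:0, $r1:1, $r2:1, $r3:8, $r4:9, $r5:8, $r6:14}
[2] xor  $r5, $r3, $r0  →  {$r0:0, $r1:1, $r2:1, $r3:8, $r4:9, $r5:8, $r6:14}
[3] bne  $r3, $r6, L5  →  {$r0:0, $r1:1, $r2:1, $r3:8, $r4:9, $r5:8, $r6:14}  ⟨branch taken⟩
[4] nor  $r3, $r4, $r2  →  {$r0:0, $r1:1, $r2:1, $r3:65526, $r4:9, $r5:8, $r6:14}
[5] xori  $r2, $r3, 11  →  {$r0:0, $r1:1, $r2:65533, $r3:65526, $r4:9, $r5:8, $r6:14}
[6] xor  $r0, $r2, $r6  →  {$r0:0, $r1:1, $r2:65533, $r3:65526, $r4:9, $r5:8, $r6:14}
[7] slt  $r3, $r4, $r4  →  {$r0:0, $r1:1, $r2:65533, $r3:0, $r4:9, $r5:8, $r6:14}

65533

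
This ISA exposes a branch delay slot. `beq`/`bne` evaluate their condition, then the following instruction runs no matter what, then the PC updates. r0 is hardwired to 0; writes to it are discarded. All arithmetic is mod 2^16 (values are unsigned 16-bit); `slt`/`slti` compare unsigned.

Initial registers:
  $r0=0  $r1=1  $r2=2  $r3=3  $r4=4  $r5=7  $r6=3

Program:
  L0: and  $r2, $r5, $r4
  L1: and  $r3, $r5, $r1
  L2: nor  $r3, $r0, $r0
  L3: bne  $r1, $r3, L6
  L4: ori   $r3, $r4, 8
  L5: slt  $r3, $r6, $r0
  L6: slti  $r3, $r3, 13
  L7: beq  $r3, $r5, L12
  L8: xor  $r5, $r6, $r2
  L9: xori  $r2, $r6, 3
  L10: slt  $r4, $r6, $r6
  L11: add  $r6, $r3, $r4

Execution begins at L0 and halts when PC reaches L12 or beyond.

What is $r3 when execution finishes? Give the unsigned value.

PC=0  and  $r2, $r5, $r4     | $r0=0 $r1=1 $r2=4 $r3=3 $r4=4 $r5=7 $r6=3
PC=1  and  $r3, $r5, $r1     | $r0=0 $r1=1 $r2=4 $r3=1 $r4=4 $r5=7 $r6=3
PC=2  nor  $r3, $r0, $r0     | $r0=0 $r1=1 $r2=4 $r3=65535 $r4=4 $r5=7 $r6=3
PC=3  bne  $r1, $r3, L6      | $r0=0 $r1=1 $r2=4 $r3=65535 $r4=4 $r5=7 $r6=3  [TAKEN]
PC=4  ori   $r3, $r4, 8      | $r0=0 $r1=1 $r2=4 $r3=12 $r4=4 $r5=7 $r6=3
PC=6  slti  $r3, $r3, 13     | $r0=0 $r1=1 $r2=4 $r3=1 $r4=4 $r5=7 $r6=3
PC=7  beq  $r3, $r5, L12     | $r0=0 $r1=1 $r2=4 $r3=1 $r4=4 $r5=7 $r6=3  [not taken]
PC=8  xor  $r5, $r6, $r2     | $r0=0 $r1=1 $r2=4 $r3=1 $r4=4 $r5=7 $r6=3
PC=9  xori  $r2, $r6, 3      | $r0=0 $r1=1 $r2=0 $r3=1 $r4=4 $r5=7 $r6=3
PC=10 slt  $r4, $r6, $r6     | $r0=0 $r1=1 $r2=0 $r3=1 $r4=0 $r5=7 $r6=3
PC=11 add  $r6, $r3, $r4     | $r0=0 $r1=1 $r2=0 $r3=1 $r4=0 $r5=7 $r6=1

1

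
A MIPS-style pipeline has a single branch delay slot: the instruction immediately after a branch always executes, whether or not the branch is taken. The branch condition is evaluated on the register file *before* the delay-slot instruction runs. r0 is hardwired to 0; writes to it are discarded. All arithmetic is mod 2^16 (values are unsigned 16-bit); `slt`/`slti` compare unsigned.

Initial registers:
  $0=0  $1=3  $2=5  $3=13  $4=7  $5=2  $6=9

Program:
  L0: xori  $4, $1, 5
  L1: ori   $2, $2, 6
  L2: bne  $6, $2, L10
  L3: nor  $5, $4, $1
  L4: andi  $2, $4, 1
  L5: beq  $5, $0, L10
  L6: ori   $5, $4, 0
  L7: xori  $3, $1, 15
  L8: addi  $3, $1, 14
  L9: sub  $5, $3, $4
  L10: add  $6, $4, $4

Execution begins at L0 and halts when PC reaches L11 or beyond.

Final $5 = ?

65528

PC=0  xori  $4, $1, 5        | $0=0 $1=3 $2=5 $3=13 $4=6 $5=2 $6=9
PC=1  ori   $2, $2, 6        | $0=0 $1=3 $2=7 $3=13 $4=6 $5=2 $6=9
PC=2  bne  $6, $2, L10       | $0=0 $1=3 $2=7 $3=13 $4=6 $5=2 $6=9  [TAKEN]
PC=3  nor  $5, $4, $1        | $0=0 $1=3 $2=7 $3=13 $4=6 $5=65528 $6=9
PC=10 add  $6, $4, $4        | $0=0 $1=3 $2=7 $3=13 $4=6 $5=65528 $6=12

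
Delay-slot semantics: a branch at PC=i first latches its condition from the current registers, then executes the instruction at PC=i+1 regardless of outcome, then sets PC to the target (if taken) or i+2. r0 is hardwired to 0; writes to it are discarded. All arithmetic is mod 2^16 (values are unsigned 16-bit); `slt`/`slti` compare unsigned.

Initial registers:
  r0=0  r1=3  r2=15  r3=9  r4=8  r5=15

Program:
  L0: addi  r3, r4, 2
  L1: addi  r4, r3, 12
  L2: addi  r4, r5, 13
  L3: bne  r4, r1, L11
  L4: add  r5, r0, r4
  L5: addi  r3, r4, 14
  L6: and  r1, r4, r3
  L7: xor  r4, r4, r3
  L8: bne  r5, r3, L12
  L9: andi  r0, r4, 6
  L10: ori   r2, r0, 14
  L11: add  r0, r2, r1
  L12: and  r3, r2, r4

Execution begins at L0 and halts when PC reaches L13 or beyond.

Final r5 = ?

[0] addi  r3, r4, 2  →  {r0:0, r1:3, r2:15, r3:10, r4:8, r5:15}
[1] addi  r4, r3, 12  →  {r0:0, r1:3, r2:15, r3:10, r4:22, r5:15}
[2] addi  r4, r5, 13  →  {r0:0, r1:3, r2:15, r3:10, r4:28, r5:15}
[3] bne  r4, r1, L11  →  {r0:0, r1:3, r2:15, r3:10, r4:28, r5:15}  ⟨branch taken⟩
[4] add  r5, r0, r4  →  {r0:0, r1:3, r2:15, r3:10, r4:28, r5:28}
[11] add  r0, r2, r1  →  {r0:0, r1:3, r2:15, r3:10, r4:28, r5:28}
[12] and  r3, r2, r4  →  {r0:0, r1:3, r2:15, r3:12, r4:28, r5:28}

28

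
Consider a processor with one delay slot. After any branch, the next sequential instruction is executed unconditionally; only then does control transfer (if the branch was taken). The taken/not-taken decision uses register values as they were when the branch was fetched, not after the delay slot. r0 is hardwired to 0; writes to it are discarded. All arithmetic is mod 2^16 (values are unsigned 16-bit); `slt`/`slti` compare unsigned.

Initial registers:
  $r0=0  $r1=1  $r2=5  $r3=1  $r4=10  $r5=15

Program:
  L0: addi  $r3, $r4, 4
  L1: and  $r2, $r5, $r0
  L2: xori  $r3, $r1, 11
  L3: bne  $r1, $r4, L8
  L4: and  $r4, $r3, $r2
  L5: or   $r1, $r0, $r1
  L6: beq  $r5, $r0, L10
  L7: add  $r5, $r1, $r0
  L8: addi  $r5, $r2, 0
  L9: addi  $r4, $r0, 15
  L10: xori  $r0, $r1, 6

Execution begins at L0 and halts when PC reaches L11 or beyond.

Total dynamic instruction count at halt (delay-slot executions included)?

[0] addi  $r3, $r4, 4  →  {$r0:0, $r1:1, $r2:5, $r3:14, $r4:10, $r5:15}
[1] and  $r2, $r5, $r0  →  {$r0:0, $r1:1, $r2:0, $r3:14, $r4:10, $r5:15}
[2] xori  $r3, $r1, 11  →  {$r0:0, $r1:1, $r2:0, $r3:10, $r4:10, $r5:15}
[3] bne  $r1, $r4, L8  →  {$r0:0, $r1:1, $r2:0, $r3:10, $r4:10, $r5:15}  ⟨branch taken⟩
[4] and  $r4, $r3, $r2  →  {$r0:0, $r1:1, $r2:0, $r3:10, $r4:0, $r5:15}
[8] addi  $r5, $r2, 0  →  {$r0:0, $r1:1, $r2:0, $r3:10, $r4:0, $r5:0}
[9] addi  $r4, $r0, 15  →  {$r0:0, $r1:1, $r2:0, $r3:10, $r4:15, $r5:0}
[10] xori  $r0, $r1, 6  →  {$r0:0, $r1:1, $r2:0, $r3:10, $r4:15, $r5:0}

8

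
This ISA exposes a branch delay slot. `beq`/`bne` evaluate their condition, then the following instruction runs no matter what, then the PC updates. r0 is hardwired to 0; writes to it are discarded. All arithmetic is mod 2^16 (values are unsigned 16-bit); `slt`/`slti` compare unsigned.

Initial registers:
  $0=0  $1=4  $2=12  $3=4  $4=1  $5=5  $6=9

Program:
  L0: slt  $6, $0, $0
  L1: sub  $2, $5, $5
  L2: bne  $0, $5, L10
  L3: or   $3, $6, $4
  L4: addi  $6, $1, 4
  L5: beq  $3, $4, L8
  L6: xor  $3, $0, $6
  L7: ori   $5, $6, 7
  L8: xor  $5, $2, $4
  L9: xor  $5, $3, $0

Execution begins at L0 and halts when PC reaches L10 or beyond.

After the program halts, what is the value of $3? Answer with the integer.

  step pc=0: slt  $6, $0, $0  regs=(0,4,12,4,1,5,0)
  step pc=1: sub  $2, $5, $5  regs=(0,4,0,4,1,5,0)
  step pc=2: bne  $0, $5, L10  cond=T  regs=(0,4,0,4,1,5,0)
  step pc=3: or   $3, $6, $4  regs=(0,4,0,1,1,5,0)

1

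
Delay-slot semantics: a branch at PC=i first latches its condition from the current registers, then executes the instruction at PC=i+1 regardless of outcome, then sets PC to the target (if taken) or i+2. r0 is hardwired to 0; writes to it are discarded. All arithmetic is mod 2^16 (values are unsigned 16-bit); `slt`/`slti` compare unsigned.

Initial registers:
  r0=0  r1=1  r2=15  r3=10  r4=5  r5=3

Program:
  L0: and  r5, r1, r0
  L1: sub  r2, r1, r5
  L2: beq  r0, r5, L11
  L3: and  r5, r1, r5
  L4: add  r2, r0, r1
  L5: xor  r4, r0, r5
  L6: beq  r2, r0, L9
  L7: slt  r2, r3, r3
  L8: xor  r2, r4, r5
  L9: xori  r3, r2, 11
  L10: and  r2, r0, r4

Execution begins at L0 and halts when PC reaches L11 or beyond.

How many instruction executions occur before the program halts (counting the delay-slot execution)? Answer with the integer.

4

#0 and  r5, r1, r0 ; 0/1/15/10/5/0
#1 sub  r2, r1, r5 ; 0/1/1/10/5/0
#2 beq  r0, r5, L11 ; 0/1/1/10/5/0 ; →target
#3 and  r5, r1, r5 ; 0/1/1/10/5/0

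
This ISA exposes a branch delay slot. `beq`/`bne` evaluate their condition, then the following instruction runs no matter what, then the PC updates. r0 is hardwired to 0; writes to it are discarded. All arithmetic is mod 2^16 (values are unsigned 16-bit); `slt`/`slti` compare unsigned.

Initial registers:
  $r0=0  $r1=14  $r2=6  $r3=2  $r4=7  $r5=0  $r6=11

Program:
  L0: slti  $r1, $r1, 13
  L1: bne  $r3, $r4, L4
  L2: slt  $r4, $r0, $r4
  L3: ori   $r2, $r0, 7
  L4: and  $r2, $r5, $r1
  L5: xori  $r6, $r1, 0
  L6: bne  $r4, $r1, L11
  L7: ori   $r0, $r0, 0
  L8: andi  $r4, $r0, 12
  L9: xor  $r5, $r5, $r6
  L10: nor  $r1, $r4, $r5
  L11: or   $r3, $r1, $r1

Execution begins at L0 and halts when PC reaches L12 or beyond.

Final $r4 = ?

PC=0  slti  $r1, $r1, 13     | $r0=0 $r1=0 $r2=6 $r3=2 $r4=7 $r5=0 $r6=11
PC=1  bne  $r3, $r4, L4      | $r0=0 $r1=0 $r2=6 $r3=2 $r4=7 $r5=0 $r6=11  [TAKEN]
PC=2  slt  $r4, $r0, $r4     | $r0=0 $r1=0 $r2=6 $r3=2 $r4=1 $r5=0 $r6=11
PC=4  and  $r2, $r5, $r1     | $r0=0 $r1=0 $r2=0 $r3=2 $r4=1 $r5=0 $r6=11
PC=5  xori  $r6, $r1, 0      | $r0=0 $r1=0 $r2=0 $r3=2 $r4=1 $r5=0 $r6=0
PC=6  bne  $r4, $r1, L11     | $r0=0 $r1=0 $r2=0 $r3=2 $r4=1 $r5=0 $r6=0  [TAKEN]
PC=7  ori   $r0, $r0, 0      | $r0=0 $r1=0 $r2=0 $r3=2 $r4=1 $r5=0 $r6=0
PC=11 or   $r3, $r1, $r1     | $r0=0 $r1=0 $r2=0 $r3=0 $r4=1 $r5=0 $r6=0

1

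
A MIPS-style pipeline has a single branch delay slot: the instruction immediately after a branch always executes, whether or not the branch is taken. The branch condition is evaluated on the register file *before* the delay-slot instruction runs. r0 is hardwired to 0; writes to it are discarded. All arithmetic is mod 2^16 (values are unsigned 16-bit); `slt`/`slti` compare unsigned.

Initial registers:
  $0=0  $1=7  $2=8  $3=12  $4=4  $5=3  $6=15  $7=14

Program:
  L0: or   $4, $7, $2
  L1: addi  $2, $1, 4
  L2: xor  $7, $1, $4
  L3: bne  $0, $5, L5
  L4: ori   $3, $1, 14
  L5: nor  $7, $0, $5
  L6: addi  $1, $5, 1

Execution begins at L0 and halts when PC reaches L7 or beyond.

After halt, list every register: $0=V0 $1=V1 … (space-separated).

#0 or   $4, $7, $2 ; 0/7/8/12/14/3/15/14
#1 addi  $2, $1, 4 ; 0/7/11/12/14/3/15/14
#2 xor  $7, $1, $4 ; 0/7/11/12/14/3/15/9
#3 bne  $0, $5, L5 ; 0/7/11/12/14/3/15/9 ; →target
#4 ori   $3, $1, 14 ; 0/7/11/15/14/3/15/9
#5 nor  $7, $0, $5 ; 0/7/11/15/14/3/15/65532
#6 addi  $1, $5, 1 ; 0/4/11/15/14/3/15/65532

$0=0 $1=4 $2=11 $3=15 $4=14 $5=3 $6=15 $7=65532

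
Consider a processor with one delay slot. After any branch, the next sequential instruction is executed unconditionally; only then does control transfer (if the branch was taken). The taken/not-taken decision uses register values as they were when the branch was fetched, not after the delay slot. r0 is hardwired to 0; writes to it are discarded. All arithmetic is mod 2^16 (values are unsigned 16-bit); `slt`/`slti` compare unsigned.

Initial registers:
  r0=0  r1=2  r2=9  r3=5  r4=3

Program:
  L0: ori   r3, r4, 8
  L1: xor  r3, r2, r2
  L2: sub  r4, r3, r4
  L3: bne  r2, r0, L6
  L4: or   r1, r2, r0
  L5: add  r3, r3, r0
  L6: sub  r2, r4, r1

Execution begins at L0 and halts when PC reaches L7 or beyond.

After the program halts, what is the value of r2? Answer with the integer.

PC=0  ori   r3, r4, 8        | r0=0 r1=2 r2=9 r3=11 r4=3
PC=1  xor  r3, r2, r2        | r0=0 r1=2 r2=9 r3=0 r4=3
PC=2  sub  r4, r3, r4        | r0=0 r1=2 r2=9 r3=0 r4=65533
PC=3  bne  r2, r0, L6        | r0=0 r1=2 r2=9 r3=0 r4=65533  [TAKEN]
PC=4  or   r1, r2, r0        | r0=0 r1=9 r2=9 r3=0 r4=65533
PC=6  sub  r2, r4, r1        | r0=0 r1=9 r2=65524 r3=0 r4=65533

65524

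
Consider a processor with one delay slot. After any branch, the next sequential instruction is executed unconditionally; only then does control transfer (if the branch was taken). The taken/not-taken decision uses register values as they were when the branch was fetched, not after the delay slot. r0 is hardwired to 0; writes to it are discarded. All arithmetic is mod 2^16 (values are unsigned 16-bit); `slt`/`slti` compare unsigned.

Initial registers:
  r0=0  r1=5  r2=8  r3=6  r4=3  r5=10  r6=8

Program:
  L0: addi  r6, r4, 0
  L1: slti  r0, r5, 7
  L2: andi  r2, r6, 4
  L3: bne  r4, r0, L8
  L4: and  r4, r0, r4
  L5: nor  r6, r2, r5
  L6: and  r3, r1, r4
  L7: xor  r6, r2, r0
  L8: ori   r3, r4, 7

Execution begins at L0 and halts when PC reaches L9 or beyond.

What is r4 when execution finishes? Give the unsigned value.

0

#0 addi  r6, r4, 0 ; 0/5/8/6/3/10/3
#1 slti  r0, r5, 7 ; 0/5/8/6/3/10/3
#2 andi  r2, r6, 4 ; 0/5/0/6/3/10/3
#3 bne  r4, r0, L8 ; 0/5/0/6/3/10/3 ; →target
#4 and  r4, r0, r4 ; 0/5/0/6/0/10/3
#8 ori   r3, r4, 7 ; 0/5/0/7/0/10/3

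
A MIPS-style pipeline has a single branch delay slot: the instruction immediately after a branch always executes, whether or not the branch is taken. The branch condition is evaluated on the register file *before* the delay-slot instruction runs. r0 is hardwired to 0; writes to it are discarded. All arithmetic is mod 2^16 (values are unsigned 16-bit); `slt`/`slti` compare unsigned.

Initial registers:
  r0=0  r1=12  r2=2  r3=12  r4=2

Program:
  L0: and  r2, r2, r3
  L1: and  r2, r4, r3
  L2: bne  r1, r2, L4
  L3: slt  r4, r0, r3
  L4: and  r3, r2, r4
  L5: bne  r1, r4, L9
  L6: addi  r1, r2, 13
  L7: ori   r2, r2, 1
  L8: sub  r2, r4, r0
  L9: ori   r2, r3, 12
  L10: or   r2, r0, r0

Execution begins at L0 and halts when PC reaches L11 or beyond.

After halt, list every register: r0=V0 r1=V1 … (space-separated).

[0] and  r2, r2, r3  →  {r0:0, r1:12, r2:0, r3:12, r4:2}
[1] and  r2, r4, r3  →  {r0:0, r1:12, r2:0, r3:12, r4:2}
[2] bne  r1, r2, L4  →  {r0:0, r1:12, r2:0, r3:12, r4:2}  ⟨branch taken⟩
[3] slt  r4, r0, r3  →  {r0:0, r1:12, r2:0, r3:12, r4:1}
[4] and  r3, r2, r4  →  {r0:0, r1:12, r2:0, r3:0, r4:1}
[5] bne  r1, r4, L9  →  {r0:0, r1:12, r2:0, r3:0, r4:1}  ⟨branch taken⟩
[6] addi  r1, r2, 13  →  {r0:0, r1:13, r2:0, r3:0, r4:1}
[9] ori   r2, r3, 12  →  {r0:0, r1:13, r2:12, r3:0, r4:1}
[10] or   r2, r0, r0  →  {r0:0, r1:13, r2:0, r3:0, r4:1}

r0=0 r1=13 r2=0 r3=0 r4=1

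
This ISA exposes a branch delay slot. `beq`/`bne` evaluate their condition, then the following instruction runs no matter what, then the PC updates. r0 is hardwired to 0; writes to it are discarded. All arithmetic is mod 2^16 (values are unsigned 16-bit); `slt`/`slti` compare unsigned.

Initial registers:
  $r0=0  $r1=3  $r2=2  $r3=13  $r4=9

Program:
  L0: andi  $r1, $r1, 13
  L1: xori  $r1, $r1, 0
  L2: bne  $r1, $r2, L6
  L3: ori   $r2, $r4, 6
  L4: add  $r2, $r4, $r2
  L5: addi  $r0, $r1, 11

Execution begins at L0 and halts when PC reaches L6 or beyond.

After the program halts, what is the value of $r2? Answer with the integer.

15

[0] andi  $r1, $r1, 13  →  {$r0:0, $r1:1, $r2:2, $r3:13, $r4:9}
[1] xori  $r1, $r1, 0  →  {$r0:0, $r1:1, $r2:2, $r3:13, $r4:9}
[2] bne  $r1, $r2, L6  →  {$r0:0, $r1:1, $r2:2, $r3:13, $r4:9}  ⟨branch taken⟩
[3] ori   $r2, $r4, 6  →  {$r0:0, $r1:1, $r2:15, $r3:13, $r4:9}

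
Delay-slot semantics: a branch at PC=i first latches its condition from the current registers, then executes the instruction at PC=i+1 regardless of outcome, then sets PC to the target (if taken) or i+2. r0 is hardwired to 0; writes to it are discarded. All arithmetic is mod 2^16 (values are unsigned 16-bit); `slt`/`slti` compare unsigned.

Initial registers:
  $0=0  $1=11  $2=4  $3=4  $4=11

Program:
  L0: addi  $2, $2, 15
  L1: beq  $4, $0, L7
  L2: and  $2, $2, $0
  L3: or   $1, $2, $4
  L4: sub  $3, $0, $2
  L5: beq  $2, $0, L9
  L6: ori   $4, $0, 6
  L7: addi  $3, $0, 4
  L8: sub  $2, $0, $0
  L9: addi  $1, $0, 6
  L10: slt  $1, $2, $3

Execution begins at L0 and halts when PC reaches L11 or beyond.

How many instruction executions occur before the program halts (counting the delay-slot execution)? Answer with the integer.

9

#0 addi  $2, $2, 15 ; 0/11/19/4/11
#1 beq  $4, $0, L7 ; 0/11/19/4/11 ; →fallthru
#2 and  $2, $2, $0 ; 0/11/0/4/11
#3 or   $1, $2, $4 ; 0/11/0/4/11
#4 sub  $3, $0, $2 ; 0/11/0/0/11
#5 beq  $2, $0, L9 ; 0/11/0/0/11 ; →target
#6 ori   $4, $0, 6 ; 0/11/0/0/6
#9 addi  $1, $0, 6 ; 0/6/0/0/6
#10 slt  $1, $2, $3 ; 0/0/0/0/6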